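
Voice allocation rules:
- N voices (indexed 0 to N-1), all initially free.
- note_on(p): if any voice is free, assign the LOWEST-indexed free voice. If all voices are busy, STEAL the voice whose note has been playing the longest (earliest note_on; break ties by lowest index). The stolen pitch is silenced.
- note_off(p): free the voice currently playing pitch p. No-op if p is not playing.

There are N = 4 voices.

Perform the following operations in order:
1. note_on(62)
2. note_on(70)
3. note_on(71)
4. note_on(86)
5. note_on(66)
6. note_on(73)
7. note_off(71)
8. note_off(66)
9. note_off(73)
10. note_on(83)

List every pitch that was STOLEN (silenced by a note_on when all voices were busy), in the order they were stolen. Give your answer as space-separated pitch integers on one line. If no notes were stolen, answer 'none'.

Answer: 62 70

Derivation:
Op 1: note_on(62): voice 0 is free -> assigned | voices=[62 - - -]
Op 2: note_on(70): voice 1 is free -> assigned | voices=[62 70 - -]
Op 3: note_on(71): voice 2 is free -> assigned | voices=[62 70 71 -]
Op 4: note_on(86): voice 3 is free -> assigned | voices=[62 70 71 86]
Op 5: note_on(66): all voices busy, STEAL voice 0 (pitch 62, oldest) -> assign | voices=[66 70 71 86]
Op 6: note_on(73): all voices busy, STEAL voice 1 (pitch 70, oldest) -> assign | voices=[66 73 71 86]
Op 7: note_off(71): free voice 2 | voices=[66 73 - 86]
Op 8: note_off(66): free voice 0 | voices=[- 73 - 86]
Op 9: note_off(73): free voice 1 | voices=[- - - 86]
Op 10: note_on(83): voice 0 is free -> assigned | voices=[83 - - 86]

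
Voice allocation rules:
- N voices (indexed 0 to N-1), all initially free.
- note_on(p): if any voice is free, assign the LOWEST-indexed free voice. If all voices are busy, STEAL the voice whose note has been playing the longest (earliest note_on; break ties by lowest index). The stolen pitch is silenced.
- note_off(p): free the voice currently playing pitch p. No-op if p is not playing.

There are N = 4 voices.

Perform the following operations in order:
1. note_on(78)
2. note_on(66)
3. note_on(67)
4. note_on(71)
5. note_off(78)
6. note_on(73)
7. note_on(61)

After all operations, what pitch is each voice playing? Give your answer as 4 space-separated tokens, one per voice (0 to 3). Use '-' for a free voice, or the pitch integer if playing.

Answer: 73 61 67 71

Derivation:
Op 1: note_on(78): voice 0 is free -> assigned | voices=[78 - - -]
Op 2: note_on(66): voice 1 is free -> assigned | voices=[78 66 - -]
Op 3: note_on(67): voice 2 is free -> assigned | voices=[78 66 67 -]
Op 4: note_on(71): voice 3 is free -> assigned | voices=[78 66 67 71]
Op 5: note_off(78): free voice 0 | voices=[- 66 67 71]
Op 6: note_on(73): voice 0 is free -> assigned | voices=[73 66 67 71]
Op 7: note_on(61): all voices busy, STEAL voice 1 (pitch 66, oldest) -> assign | voices=[73 61 67 71]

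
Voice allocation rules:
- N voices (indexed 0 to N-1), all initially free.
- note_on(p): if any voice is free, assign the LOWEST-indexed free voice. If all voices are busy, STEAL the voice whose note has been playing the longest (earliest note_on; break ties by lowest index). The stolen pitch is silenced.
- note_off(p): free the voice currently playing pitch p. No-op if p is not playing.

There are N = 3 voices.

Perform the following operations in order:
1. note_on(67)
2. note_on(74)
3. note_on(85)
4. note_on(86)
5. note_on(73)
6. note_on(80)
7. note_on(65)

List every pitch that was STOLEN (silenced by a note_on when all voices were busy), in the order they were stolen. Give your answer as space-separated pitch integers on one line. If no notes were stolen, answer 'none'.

Op 1: note_on(67): voice 0 is free -> assigned | voices=[67 - -]
Op 2: note_on(74): voice 1 is free -> assigned | voices=[67 74 -]
Op 3: note_on(85): voice 2 is free -> assigned | voices=[67 74 85]
Op 4: note_on(86): all voices busy, STEAL voice 0 (pitch 67, oldest) -> assign | voices=[86 74 85]
Op 5: note_on(73): all voices busy, STEAL voice 1 (pitch 74, oldest) -> assign | voices=[86 73 85]
Op 6: note_on(80): all voices busy, STEAL voice 2 (pitch 85, oldest) -> assign | voices=[86 73 80]
Op 7: note_on(65): all voices busy, STEAL voice 0 (pitch 86, oldest) -> assign | voices=[65 73 80]

Answer: 67 74 85 86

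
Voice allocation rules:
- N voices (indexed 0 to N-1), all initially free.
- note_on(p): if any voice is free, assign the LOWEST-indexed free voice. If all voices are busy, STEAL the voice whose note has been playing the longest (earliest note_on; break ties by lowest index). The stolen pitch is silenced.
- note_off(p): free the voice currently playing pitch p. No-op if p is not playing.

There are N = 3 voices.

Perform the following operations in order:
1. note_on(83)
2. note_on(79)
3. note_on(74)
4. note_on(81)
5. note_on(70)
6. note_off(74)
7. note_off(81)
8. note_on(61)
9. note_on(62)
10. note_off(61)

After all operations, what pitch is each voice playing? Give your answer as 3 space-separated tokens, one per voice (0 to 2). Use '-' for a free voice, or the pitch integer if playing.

Answer: - 70 62

Derivation:
Op 1: note_on(83): voice 0 is free -> assigned | voices=[83 - -]
Op 2: note_on(79): voice 1 is free -> assigned | voices=[83 79 -]
Op 3: note_on(74): voice 2 is free -> assigned | voices=[83 79 74]
Op 4: note_on(81): all voices busy, STEAL voice 0 (pitch 83, oldest) -> assign | voices=[81 79 74]
Op 5: note_on(70): all voices busy, STEAL voice 1 (pitch 79, oldest) -> assign | voices=[81 70 74]
Op 6: note_off(74): free voice 2 | voices=[81 70 -]
Op 7: note_off(81): free voice 0 | voices=[- 70 -]
Op 8: note_on(61): voice 0 is free -> assigned | voices=[61 70 -]
Op 9: note_on(62): voice 2 is free -> assigned | voices=[61 70 62]
Op 10: note_off(61): free voice 0 | voices=[- 70 62]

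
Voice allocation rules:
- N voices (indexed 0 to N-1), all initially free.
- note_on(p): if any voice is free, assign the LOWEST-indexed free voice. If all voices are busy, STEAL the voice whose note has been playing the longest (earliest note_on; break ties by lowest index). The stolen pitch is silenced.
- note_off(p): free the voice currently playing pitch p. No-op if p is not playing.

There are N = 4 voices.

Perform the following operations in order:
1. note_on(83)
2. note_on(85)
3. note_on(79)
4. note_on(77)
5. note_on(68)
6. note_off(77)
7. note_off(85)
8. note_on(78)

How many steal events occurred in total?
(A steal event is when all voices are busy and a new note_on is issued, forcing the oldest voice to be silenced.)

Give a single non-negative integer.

Op 1: note_on(83): voice 0 is free -> assigned | voices=[83 - - -]
Op 2: note_on(85): voice 1 is free -> assigned | voices=[83 85 - -]
Op 3: note_on(79): voice 2 is free -> assigned | voices=[83 85 79 -]
Op 4: note_on(77): voice 3 is free -> assigned | voices=[83 85 79 77]
Op 5: note_on(68): all voices busy, STEAL voice 0 (pitch 83, oldest) -> assign | voices=[68 85 79 77]
Op 6: note_off(77): free voice 3 | voices=[68 85 79 -]
Op 7: note_off(85): free voice 1 | voices=[68 - 79 -]
Op 8: note_on(78): voice 1 is free -> assigned | voices=[68 78 79 -]

Answer: 1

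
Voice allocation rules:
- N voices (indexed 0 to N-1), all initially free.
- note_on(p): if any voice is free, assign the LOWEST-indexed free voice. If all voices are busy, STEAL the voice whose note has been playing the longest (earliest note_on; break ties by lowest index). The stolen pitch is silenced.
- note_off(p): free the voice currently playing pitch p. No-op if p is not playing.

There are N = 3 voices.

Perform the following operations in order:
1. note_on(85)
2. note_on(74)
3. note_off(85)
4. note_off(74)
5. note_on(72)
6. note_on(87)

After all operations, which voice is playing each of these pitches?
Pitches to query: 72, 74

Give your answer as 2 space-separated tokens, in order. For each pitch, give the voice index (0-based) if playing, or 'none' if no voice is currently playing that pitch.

Op 1: note_on(85): voice 0 is free -> assigned | voices=[85 - -]
Op 2: note_on(74): voice 1 is free -> assigned | voices=[85 74 -]
Op 3: note_off(85): free voice 0 | voices=[- 74 -]
Op 4: note_off(74): free voice 1 | voices=[- - -]
Op 5: note_on(72): voice 0 is free -> assigned | voices=[72 - -]
Op 6: note_on(87): voice 1 is free -> assigned | voices=[72 87 -]

Answer: 0 none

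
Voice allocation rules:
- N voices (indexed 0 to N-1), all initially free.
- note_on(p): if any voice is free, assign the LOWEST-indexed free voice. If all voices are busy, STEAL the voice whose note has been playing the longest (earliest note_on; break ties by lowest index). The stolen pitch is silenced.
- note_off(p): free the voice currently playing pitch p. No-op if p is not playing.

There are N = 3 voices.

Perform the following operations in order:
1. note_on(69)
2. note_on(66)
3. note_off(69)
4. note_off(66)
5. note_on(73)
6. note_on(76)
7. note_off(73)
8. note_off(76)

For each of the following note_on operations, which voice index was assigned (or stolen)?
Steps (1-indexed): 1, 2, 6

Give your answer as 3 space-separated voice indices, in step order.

Op 1: note_on(69): voice 0 is free -> assigned | voices=[69 - -]
Op 2: note_on(66): voice 1 is free -> assigned | voices=[69 66 -]
Op 3: note_off(69): free voice 0 | voices=[- 66 -]
Op 4: note_off(66): free voice 1 | voices=[- - -]
Op 5: note_on(73): voice 0 is free -> assigned | voices=[73 - -]
Op 6: note_on(76): voice 1 is free -> assigned | voices=[73 76 -]
Op 7: note_off(73): free voice 0 | voices=[- 76 -]
Op 8: note_off(76): free voice 1 | voices=[- - -]

Answer: 0 1 1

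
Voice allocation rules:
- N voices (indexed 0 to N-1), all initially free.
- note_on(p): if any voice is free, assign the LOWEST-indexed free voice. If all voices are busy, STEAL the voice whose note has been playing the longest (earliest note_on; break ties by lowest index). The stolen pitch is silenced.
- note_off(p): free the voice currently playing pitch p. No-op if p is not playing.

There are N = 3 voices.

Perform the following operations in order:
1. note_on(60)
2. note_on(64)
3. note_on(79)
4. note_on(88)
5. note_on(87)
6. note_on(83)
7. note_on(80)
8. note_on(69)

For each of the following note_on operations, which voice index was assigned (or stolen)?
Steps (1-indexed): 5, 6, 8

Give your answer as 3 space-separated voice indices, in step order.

Op 1: note_on(60): voice 0 is free -> assigned | voices=[60 - -]
Op 2: note_on(64): voice 1 is free -> assigned | voices=[60 64 -]
Op 3: note_on(79): voice 2 is free -> assigned | voices=[60 64 79]
Op 4: note_on(88): all voices busy, STEAL voice 0 (pitch 60, oldest) -> assign | voices=[88 64 79]
Op 5: note_on(87): all voices busy, STEAL voice 1 (pitch 64, oldest) -> assign | voices=[88 87 79]
Op 6: note_on(83): all voices busy, STEAL voice 2 (pitch 79, oldest) -> assign | voices=[88 87 83]
Op 7: note_on(80): all voices busy, STEAL voice 0 (pitch 88, oldest) -> assign | voices=[80 87 83]
Op 8: note_on(69): all voices busy, STEAL voice 1 (pitch 87, oldest) -> assign | voices=[80 69 83]

Answer: 1 2 1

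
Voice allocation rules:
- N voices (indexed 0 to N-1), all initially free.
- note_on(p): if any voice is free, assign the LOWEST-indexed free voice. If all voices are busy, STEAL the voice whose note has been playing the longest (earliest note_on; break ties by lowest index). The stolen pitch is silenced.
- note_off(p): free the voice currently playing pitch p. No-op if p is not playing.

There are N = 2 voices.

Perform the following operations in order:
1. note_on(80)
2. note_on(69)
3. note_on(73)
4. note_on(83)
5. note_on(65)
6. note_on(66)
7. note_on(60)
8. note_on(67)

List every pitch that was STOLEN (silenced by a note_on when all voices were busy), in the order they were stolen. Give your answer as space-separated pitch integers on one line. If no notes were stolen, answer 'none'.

Op 1: note_on(80): voice 0 is free -> assigned | voices=[80 -]
Op 2: note_on(69): voice 1 is free -> assigned | voices=[80 69]
Op 3: note_on(73): all voices busy, STEAL voice 0 (pitch 80, oldest) -> assign | voices=[73 69]
Op 4: note_on(83): all voices busy, STEAL voice 1 (pitch 69, oldest) -> assign | voices=[73 83]
Op 5: note_on(65): all voices busy, STEAL voice 0 (pitch 73, oldest) -> assign | voices=[65 83]
Op 6: note_on(66): all voices busy, STEAL voice 1 (pitch 83, oldest) -> assign | voices=[65 66]
Op 7: note_on(60): all voices busy, STEAL voice 0 (pitch 65, oldest) -> assign | voices=[60 66]
Op 8: note_on(67): all voices busy, STEAL voice 1 (pitch 66, oldest) -> assign | voices=[60 67]

Answer: 80 69 73 83 65 66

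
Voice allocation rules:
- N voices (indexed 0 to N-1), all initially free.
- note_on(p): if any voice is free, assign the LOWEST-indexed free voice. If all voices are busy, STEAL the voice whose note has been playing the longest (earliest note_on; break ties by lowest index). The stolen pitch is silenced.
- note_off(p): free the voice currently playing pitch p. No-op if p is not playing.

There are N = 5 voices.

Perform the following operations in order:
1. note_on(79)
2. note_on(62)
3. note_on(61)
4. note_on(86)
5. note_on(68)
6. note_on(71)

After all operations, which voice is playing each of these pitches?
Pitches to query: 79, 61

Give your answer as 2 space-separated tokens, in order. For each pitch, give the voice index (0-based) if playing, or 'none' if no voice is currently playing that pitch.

Op 1: note_on(79): voice 0 is free -> assigned | voices=[79 - - - -]
Op 2: note_on(62): voice 1 is free -> assigned | voices=[79 62 - - -]
Op 3: note_on(61): voice 2 is free -> assigned | voices=[79 62 61 - -]
Op 4: note_on(86): voice 3 is free -> assigned | voices=[79 62 61 86 -]
Op 5: note_on(68): voice 4 is free -> assigned | voices=[79 62 61 86 68]
Op 6: note_on(71): all voices busy, STEAL voice 0 (pitch 79, oldest) -> assign | voices=[71 62 61 86 68]

Answer: none 2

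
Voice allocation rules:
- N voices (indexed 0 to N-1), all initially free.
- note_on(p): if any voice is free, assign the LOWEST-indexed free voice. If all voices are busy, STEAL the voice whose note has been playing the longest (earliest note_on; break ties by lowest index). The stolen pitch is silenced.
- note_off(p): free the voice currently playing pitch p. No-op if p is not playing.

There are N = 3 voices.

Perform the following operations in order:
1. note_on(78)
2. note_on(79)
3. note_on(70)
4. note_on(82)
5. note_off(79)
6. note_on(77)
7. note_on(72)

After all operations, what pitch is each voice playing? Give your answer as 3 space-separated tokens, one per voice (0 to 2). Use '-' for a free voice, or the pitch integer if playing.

Op 1: note_on(78): voice 0 is free -> assigned | voices=[78 - -]
Op 2: note_on(79): voice 1 is free -> assigned | voices=[78 79 -]
Op 3: note_on(70): voice 2 is free -> assigned | voices=[78 79 70]
Op 4: note_on(82): all voices busy, STEAL voice 0 (pitch 78, oldest) -> assign | voices=[82 79 70]
Op 5: note_off(79): free voice 1 | voices=[82 - 70]
Op 6: note_on(77): voice 1 is free -> assigned | voices=[82 77 70]
Op 7: note_on(72): all voices busy, STEAL voice 2 (pitch 70, oldest) -> assign | voices=[82 77 72]

Answer: 82 77 72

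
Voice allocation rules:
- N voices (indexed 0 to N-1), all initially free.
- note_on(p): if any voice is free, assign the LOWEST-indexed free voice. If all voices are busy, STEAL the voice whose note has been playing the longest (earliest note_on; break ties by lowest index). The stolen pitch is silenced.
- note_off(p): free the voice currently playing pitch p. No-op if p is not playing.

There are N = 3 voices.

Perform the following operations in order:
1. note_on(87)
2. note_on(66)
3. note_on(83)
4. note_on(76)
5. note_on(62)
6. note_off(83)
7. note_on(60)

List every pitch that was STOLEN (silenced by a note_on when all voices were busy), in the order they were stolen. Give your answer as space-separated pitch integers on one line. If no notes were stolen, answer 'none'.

Answer: 87 66

Derivation:
Op 1: note_on(87): voice 0 is free -> assigned | voices=[87 - -]
Op 2: note_on(66): voice 1 is free -> assigned | voices=[87 66 -]
Op 3: note_on(83): voice 2 is free -> assigned | voices=[87 66 83]
Op 4: note_on(76): all voices busy, STEAL voice 0 (pitch 87, oldest) -> assign | voices=[76 66 83]
Op 5: note_on(62): all voices busy, STEAL voice 1 (pitch 66, oldest) -> assign | voices=[76 62 83]
Op 6: note_off(83): free voice 2 | voices=[76 62 -]
Op 7: note_on(60): voice 2 is free -> assigned | voices=[76 62 60]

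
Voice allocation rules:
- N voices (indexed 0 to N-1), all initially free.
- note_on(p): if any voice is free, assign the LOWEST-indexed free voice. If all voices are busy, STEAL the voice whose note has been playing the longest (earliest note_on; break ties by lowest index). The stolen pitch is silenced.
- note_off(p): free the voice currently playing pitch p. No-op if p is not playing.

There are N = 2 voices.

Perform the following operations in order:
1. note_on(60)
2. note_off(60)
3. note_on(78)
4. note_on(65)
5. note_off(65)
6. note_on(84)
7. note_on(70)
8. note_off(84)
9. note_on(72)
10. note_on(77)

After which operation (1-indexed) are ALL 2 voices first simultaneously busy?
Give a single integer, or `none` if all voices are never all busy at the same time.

Answer: 4

Derivation:
Op 1: note_on(60): voice 0 is free -> assigned | voices=[60 -]
Op 2: note_off(60): free voice 0 | voices=[- -]
Op 3: note_on(78): voice 0 is free -> assigned | voices=[78 -]
Op 4: note_on(65): voice 1 is free -> assigned | voices=[78 65]
Op 5: note_off(65): free voice 1 | voices=[78 -]
Op 6: note_on(84): voice 1 is free -> assigned | voices=[78 84]
Op 7: note_on(70): all voices busy, STEAL voice 0 (pitch 78, oldest) -> assign | voices=[70 84]
Op 8: note_off(84): free voice 1 | voices=[70 -]
Op 9: note_on(72): voice 1 is free -> assigned | voices=[70 72]
Op 10: note_on(77): all voices busy, STEAL voice 0 (pitch 70, oldest) -> assign | voices=[77 72]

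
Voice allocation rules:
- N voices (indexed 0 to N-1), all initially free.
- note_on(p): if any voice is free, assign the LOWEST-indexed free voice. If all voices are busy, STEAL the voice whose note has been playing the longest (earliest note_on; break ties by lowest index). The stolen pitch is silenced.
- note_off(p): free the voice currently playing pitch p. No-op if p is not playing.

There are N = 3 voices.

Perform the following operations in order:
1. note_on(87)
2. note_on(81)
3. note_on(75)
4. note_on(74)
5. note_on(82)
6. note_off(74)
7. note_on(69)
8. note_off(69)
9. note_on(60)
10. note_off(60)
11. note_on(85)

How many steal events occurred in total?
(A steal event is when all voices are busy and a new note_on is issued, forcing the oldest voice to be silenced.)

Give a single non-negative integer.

Op 1: note_on(87): voice 0 is free -> assigned | voices=[87 - -]
Op 2: note_on(81): voice 1 is free -> assigned | voices=[87 81 -]
Op 3: note_on(75): voice 2 is free -> assigned | voices=[87 81 75]
Op 4: note_on(74): all voices busy, STEAL voice 0 (pitch 87, oldest) -> assign | voices=[74 81 75]
Op 5: note_on(82): all voices busy, STEAL voice 1 (pitch 81, oldest) -> assign | voices=[74 82 75]
Op 6: note_off(74): free voice 0 | voices=[- 82 75]
Op 7: note_on(69): voice 0 is free -> assigned | voices=[69 82 75]
Op 8: note_off(69): free voice 0 | voices=[- 82 75]
Op 9: note_on(60): voice 0 is free -> assigned | voices=[60 82 75]
Op 10: note_off(60): free voice 0 | voices=[- 82 75]
Op 11: note_on(85): voice 0 is free -> assigned | voices=[85 82 75]

Answer: 2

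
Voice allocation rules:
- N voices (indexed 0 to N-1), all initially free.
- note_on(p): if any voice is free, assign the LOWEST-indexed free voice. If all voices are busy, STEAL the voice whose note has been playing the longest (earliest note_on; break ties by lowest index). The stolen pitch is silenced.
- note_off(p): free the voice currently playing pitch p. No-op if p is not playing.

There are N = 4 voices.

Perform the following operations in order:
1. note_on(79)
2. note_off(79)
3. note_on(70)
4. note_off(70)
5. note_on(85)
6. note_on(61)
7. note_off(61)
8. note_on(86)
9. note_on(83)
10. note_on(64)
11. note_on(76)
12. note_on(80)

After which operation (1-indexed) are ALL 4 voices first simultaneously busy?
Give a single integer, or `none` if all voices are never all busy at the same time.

Answer: 10

Derivation:
Op 1: note_on(79): voice 0 is free -> assigned | voices=[79 - - -]
Op 2: note_off(79): free voice 0 | voices=[- - - -]
Op 3: note_on(70): voice 0 is free -> assigned | voices=[70 - - -]
Op 4: note_off(70): free voice 0 | voices=[- - - -]
Op 5: note_on(85): voice 0 is free -> assigned | voices=[85 - - -]
Op 6: note_on(61): voice 1 is free -> assigned | voices=[85 61 - -]
Op 7: note_off(61): free voice 1 | voices=[85 - - -]
Op 8: note_on(86): voice 1 is free -> assigned | voices=[85 86 - -]
Op 9: note_on(83): voice 2 is free -> assigned | voices=[85 86 83 -]
Op 10: note_on(64): voice 3 is free -> assigned | voices=[85 86 83 64]
Op 11: note_on(76): all voices busy, STEAL voice 0 (pitch 85, oldest) -> assign | voices=[76 86 83 64]
Op 12: note_on(80): all voices busy, STEAL voice 1 (pitch 86, oldest) -> assign | voices=[76 80 83 64]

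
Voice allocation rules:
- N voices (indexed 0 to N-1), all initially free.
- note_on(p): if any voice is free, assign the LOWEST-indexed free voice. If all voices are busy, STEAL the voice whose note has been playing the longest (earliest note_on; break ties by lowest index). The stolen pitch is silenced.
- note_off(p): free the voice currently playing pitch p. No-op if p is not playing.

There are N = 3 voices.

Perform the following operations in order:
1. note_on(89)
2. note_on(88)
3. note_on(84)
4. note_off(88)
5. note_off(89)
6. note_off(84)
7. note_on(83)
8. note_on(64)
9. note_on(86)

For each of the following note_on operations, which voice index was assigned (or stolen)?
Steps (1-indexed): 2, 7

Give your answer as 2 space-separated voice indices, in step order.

Answer: 1 0

Derivation:
Op 1: note_on(89): voice 0 is free -> assigned | voices=[89 - -]
Op 2: note_on(88): voice 1 is free -> assigned | voices=[89 88 -]
Op 3: note_on(84): voice 2 is free -> assigned | voices=[89 88 84]
Op 4: note_off(88): free voice 1 | voices=[89 - 84]
Op 5: note_off(89): free voice 0 | voices=[- - 84]
Op 6: note_off(84): free voice 2 | voices=[- - -]
Op 7: note_on(83): voice 0 is free -> assigned | voices=[83 - -]
Op 8: note_on(64): voice 1 is free -> assigned | voices=[83 64 -]
Op 9: note_on(86): voice 2 is free -> assigned | voices=[83 64 86]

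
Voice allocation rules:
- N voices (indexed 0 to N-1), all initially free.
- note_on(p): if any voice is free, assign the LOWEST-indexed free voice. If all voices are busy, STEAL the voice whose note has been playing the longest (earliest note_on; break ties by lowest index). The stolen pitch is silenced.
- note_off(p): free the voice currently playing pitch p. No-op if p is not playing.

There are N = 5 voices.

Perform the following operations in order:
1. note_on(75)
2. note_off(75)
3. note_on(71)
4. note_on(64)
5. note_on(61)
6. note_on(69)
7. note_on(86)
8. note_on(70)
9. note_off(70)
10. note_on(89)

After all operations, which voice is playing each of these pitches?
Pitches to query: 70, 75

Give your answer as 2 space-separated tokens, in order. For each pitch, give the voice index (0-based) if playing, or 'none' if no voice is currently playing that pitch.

Answer: none none

Derivation:
Op 1: note_on(75): voice 0 is free -> assigned | voices=[75 - - - -]
Op 2: note_off(75): free voice 0 | voices=[- - - - -]
Op 3: note_on(71): voice 0 is free -> assigned | voices=[71 - - - -]
Op 4: note_on(64): voice 1 is free -> assigned | voices=[71 64 - - -]
Op 5: note_on(61): voice 2 is free -> assigned | voices=[71 64 61 - -]
Op 6: note_on(69): voice 3 is free -> assigned | voices=[71 64 61 69 -]
Op 7: note_on(86): voice 4 is free -> assigned | voices=[71 64 61 69 86]
Op 8: note_on(70): all voices busy, STEAL voice 0 (pitch 71, oldest) -> assign | voices=[70 64 61 69 86]
Op 9: note_off(70): free voice 0 | voices=[- 64 61 69 86]
Op 10: note_on(89): voice 0 is free -> assigned | voices=[89 64 61 69 86]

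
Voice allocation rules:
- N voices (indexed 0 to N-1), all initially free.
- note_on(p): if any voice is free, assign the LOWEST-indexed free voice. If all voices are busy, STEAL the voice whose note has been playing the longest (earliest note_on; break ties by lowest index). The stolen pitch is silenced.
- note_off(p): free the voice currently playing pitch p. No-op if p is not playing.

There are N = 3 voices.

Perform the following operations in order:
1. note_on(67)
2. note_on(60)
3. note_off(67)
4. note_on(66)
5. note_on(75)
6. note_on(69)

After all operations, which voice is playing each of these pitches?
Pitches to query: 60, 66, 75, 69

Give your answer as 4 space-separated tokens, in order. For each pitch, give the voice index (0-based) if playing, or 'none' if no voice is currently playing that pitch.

Answer: none 0 2 1

Derivation:
Op 1: note_on(67): voice 0 is free -> assigned | voices=[67 - -]
Op 2: note_on(60): voice 1 is free -> assigned | voices=[67 60 -]
Op 3: note_off(67): free voice 0 | voices=[- 60 -]
Op 4: note_on(66): voice 0 is free -> assigned | voices=[66 60 -]
Op 5: note_on(75): voice 2 is free -> assigned | voices=[66 60 75]
Op 6: note_on(69): all voices busy, STEAL voice 1 (pitch 60, oldest) -> assign | voices=[66 69 75]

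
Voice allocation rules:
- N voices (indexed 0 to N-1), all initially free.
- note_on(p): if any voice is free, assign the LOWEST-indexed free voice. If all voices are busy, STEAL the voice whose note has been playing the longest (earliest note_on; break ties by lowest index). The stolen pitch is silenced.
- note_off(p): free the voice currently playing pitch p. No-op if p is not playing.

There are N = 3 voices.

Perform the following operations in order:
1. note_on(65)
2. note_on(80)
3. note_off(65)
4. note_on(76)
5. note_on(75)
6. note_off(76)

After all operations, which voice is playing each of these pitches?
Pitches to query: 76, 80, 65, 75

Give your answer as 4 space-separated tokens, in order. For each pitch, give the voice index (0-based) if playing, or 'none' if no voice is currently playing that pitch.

Op 1: note_on(65): voice 0 is free -> assigned | voices=[65 - -]
Op 2: note_on(80): voice 1 is free -> assigned | voices=[65 80 -]
Op 3: note_off(65): free voice 0 | voices=[- 80 -]
Op 4: note_on(76): voice 0 is free -> assigned | voices=[76 80 -]
Op 5: note_on(75): voice 2 is free -> assigned | voices=[76 80 75]
Op 6: note_off(76): free voice 0 | voices=[- 80 75]

Answer: none 1 none 2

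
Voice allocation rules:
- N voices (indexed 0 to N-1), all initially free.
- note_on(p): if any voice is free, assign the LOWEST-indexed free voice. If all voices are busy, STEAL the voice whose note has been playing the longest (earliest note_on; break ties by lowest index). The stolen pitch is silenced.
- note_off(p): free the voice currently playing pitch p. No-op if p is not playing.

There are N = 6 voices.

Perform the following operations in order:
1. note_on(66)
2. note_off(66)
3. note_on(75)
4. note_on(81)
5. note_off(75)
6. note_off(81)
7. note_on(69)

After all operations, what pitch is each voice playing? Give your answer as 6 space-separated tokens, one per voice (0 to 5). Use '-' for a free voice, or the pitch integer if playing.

Answer: 69 - - - - -

Derivation:
Op 1: note_on(66): voice 0 is free -> assigned | voices=[66 - - - - -]
Op 2: note_off(66): free voice 0 | voices=[- - - - - -]
Op 3: note_on(75): voice 0 is free -> assigned | voices=[75 - - - - -]
Op 4: note_on(81): voice 1 is free -> assigned | voices=[75 81 - - - -]
Op 5: note_off(75): free voice 0 | voices=[- 81 - - - -]
Op 6: note_off(81): free voice 1 | voices=[- - - - - -]
Op 7: note_on(69): voice 0 is free -> assigned | voices=[69 - - - - -]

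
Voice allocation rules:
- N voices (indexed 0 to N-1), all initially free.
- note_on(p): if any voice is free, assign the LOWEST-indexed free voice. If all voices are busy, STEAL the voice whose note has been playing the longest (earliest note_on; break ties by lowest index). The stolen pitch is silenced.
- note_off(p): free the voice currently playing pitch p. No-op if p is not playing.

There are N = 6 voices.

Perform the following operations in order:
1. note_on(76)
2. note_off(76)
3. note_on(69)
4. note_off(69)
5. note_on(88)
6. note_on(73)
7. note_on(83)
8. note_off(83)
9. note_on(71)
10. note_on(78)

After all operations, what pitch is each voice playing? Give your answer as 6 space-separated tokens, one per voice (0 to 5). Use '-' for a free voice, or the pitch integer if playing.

Answer: 88 73 71 78 - -

Derivation:
Op 1: note_on(76): voice 0 is free -> assigned | voices=[76 - - - - -]
Op 2: note_off(76): free voice 0 | voices=[- - - - - -]
Op 3: note_on(69): voice 0 is free -> assigned | voices=[69 - - - - -]
Op 4: note_off(69): free voice 0 | voices=[- - - - - -]
Op 5: note_on(88): voice 0 is free -> assigned | voices=[88 - - - - -]
Op 6: note_on(73): voice 1 is free -> assigned | voices=[88 73 - - - -]
Op 7: note_on(83): voice 2 is free -> assigned | voices=[88 73 83 - - -]
Op 8: note_off(83): free voice 2 | voices=[88 73 - - - -]
Op 9: note_on(71): voice 2 is free -> assigned | voices=[88 73 71 - - -]
Op 10: note_on(78): voice 3 is free -> assigned | voices=[88 73 71 78 - -]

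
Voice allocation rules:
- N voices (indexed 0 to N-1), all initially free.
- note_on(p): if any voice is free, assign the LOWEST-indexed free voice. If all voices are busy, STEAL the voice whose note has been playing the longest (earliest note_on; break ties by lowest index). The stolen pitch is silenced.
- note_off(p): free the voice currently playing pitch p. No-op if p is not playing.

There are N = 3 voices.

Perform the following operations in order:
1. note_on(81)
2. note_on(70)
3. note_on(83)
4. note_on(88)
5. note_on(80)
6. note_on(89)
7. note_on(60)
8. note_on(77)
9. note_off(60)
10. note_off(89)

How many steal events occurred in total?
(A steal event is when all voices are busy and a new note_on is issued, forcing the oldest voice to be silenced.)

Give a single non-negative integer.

Op 1: note_on(81): voice 0 is free -> assigned | voices=[81 - -]
Op 2: note_on(70): voice 1 is free -> assigned | voices=[81 70 -]
Op 3: note_on(83): voice 2 is free -> assigned | voices=[81 70 83]
Op 4: note_on(88): all voices busy, STEAL voice 0 (pitch 81, oldest) -> assign | voices=[88 70 83]
Op 5: note_on(80): all voices busy, STEAL voice 1 (pitch 70, oldest) -> assign | voices=[88 80 83]
Op 6: note_on(89): all voices busy, STEAL voice 2 (pitch 83, oldest) -> assign | voices=[88 80 89]
Op 7: note_on(60): all voices busy, STEAL voice 0 (pitch 88, oldest) -> assign | voices=[60 80 89]
Op 8: note_on(77): all voices busy, STEAL voice 1 (pitch 80, oldest) -> assign | voices=[60 77 89]
Op 9: note_off(60): free voice 0 | voices=[- 77 89]
Op 10: note_off(89): free voice 2 | voices=[- 77 -]

Answer: 5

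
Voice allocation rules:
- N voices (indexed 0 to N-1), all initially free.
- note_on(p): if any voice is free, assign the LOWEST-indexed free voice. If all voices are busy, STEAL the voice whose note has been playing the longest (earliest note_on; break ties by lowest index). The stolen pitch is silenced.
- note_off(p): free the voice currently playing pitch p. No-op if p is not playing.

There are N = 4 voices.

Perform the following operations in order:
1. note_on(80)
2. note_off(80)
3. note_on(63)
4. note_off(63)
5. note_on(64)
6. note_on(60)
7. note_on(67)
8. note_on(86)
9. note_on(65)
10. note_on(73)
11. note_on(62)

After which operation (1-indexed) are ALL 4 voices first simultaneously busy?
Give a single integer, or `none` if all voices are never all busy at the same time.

Op 1: note_on(80): voice 0 is free -> assigned | voices=[80 - - -]
Op 2: note_off(80): free voice 0 | voices=[- - - -]
Op 3: note_on(63): voice 0 is free -> assigned | voices=[63 - - -]
Op 4: note_off(63): free voice 0 | voices=[- - - -]
Op 5: note_on(64): voice 0 is free -> assigned | voices=[64 - - -]
Op 6: note_on(60): voice 1 is free -> assigned | voices=[64 60 - -]
Op 7: note_on(67): voice 2 is free -> assigned | voices=[64 60 67 -]
Op 8: note_on(86): voice 3 is free -> assigned | voices=[64 60 67 86]
Op 9: note_on(65): all voices busy, STEAL voice 0 (pitch 64, oldest) -> assign | voices=[65 60 67 86]
Op 10: note_on(73): all voices busy, STEAL voice 1 (pitch 60, oldest) -> assign | voices=[65 73 67 86]
Op 11: note_on(62): all voices busy, STEAL voice 2 (pitch 67, oldest) -> assign | voices=[65 73 62 86]

Answer: 8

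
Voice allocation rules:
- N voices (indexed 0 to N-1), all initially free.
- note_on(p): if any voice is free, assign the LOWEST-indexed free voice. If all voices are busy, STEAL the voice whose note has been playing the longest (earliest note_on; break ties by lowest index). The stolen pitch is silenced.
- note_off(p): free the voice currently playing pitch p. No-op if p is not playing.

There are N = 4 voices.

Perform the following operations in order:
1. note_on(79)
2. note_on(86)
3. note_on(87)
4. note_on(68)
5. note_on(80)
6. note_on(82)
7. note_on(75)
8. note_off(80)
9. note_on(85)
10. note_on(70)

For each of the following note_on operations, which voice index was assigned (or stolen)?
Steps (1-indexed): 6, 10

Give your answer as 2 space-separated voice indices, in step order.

Answer: 1 3

Derivation:
Op 1: note_on(79): voice 0 is free -> assigned | voices=[79 - - -]
Op 2: note_on(86): voice 1 is free -> assigned | voices=[79 86 - -]
Op 3: note_on(87): voice 2 is free -> assigned | voices=[79 86 87 -]
Op 4: note_on(68): voice 3 is free -> assigned | voices=[79 86 87 68]
Op 5: note_on(80): all voices busy, STEAL voice 0 (pitch 79, oldest) -> assign | voices=[80 86 87 68]
Op 6: note_on(82): all voices busy, STEAL voice 1 (pitch 86, oldest) -> assign | voices=[80 82 87 68]
Op 7: note_on(75): all voices busy, STEAL voice 2 (pitch 87, oldest) -> assign | voices=[80 82 75 68]
Op 8: note_off(80): free voice 0 | voices=[- 82 75 68]
Op 9: note_on(85): voice 0 is free -> assigned | voices=[85 82 75 68]
Op 10: note_on(70): all voices busy, STEAL voice 3 (pitch 68, oldest) -> assign | voices=[85 82 75 70]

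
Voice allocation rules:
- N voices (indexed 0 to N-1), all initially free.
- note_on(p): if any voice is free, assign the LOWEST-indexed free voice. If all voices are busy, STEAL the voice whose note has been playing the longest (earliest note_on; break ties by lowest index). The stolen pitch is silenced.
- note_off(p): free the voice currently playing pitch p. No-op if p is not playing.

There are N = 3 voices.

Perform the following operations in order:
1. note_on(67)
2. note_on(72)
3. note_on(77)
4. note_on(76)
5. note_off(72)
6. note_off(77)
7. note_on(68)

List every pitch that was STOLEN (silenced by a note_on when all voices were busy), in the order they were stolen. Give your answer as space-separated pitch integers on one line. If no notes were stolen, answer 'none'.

Op 1: note_on(67): voice 0 is free -> assigned | voices=[67 - -]
Op 2: note_on(72): voice 1 is free -> assigned | voices=[67 72 -]
Op 3: note_on(77): voice 2 is free -> assigned | voices=[67 72 77]
Op 4: note_on(76): all voices busy, STEAL voice 0 (pitch 67, oldest) -> assign | voices=[76 72 77]
Op 5: note_off(72): free voice 1 | voices=[76 - 77]
Op 6: note_off(77): free voice 2 | voices=[76 - -]
Op 7: note_on(68): voice 1 is free -> assigned | voices=[76 68 -]

Answer: 67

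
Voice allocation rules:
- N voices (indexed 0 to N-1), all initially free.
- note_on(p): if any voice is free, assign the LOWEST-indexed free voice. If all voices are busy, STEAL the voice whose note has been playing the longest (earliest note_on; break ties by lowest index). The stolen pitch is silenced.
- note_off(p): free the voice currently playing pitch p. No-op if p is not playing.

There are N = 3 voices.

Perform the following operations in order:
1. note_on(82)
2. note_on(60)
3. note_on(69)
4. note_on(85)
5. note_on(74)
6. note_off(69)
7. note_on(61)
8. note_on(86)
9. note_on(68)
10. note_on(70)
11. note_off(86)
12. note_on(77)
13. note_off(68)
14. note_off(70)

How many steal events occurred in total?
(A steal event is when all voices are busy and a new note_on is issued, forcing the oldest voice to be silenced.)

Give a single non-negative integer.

Answer: 5

Derivation:
Op 1: note_on(82): voice 0 is free -> assigned | voices=[82 - -]
Op 2: note_on(60): voice 1 is free -> assigned | voices=[82 60 -]
Op 3: note_on(69): voice 2 is free -> assigned | voices=[82 60 69]
Op 4: note_on(85): all voices busy, STEAL voice 0 (pitch 82, oldest) -> assign | voices=[85 60 69]
Op 5: note_on(74): all voices busy, STEAL voice 1 (pitch 60, oldest) -> assign | voices=[85 74 69]
Op 6: note_off(69): free voice 2 | voices=[85 74 -]
Op 7: note_on(61): voice 2 is free -> assigned | voices=[85 74 61]
Op 8: note_on(86): all voices busy, STEAL voice 0 (pitch 85, oldest) -> assign | voices=[86 74 61]
Op 9: note_on(68): all voices busy, STEAL voice 1 (pitch 74, oldest) -> assign | voices=[86 68 61]
Op 10: note_on(70): all voices busy, STEAL voice 2 (pitch 61, oldest) -> assign | voices=[86 68 70]
Op 11: note_off(86): free voice 0 | voices=[- 68 70]
Op 12: note_on(77): voice 0 is free -> assigned | voices=[77 68 70]
Op 13: note_off(68): free voice 1 | voices=[77 - 70]
Op 14: note_off(70): free voice 2 | voices=[77 - -]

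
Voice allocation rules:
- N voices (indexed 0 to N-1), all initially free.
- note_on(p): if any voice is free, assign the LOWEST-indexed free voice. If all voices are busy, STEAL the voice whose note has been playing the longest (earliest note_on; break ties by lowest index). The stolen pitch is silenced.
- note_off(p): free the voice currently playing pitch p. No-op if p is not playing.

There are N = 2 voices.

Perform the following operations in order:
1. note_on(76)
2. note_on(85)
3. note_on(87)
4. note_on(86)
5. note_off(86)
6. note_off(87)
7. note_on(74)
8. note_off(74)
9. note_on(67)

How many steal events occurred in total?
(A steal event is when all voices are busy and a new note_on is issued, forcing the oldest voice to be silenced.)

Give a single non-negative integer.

Answer: 2

Derivation:
Op 1: note_on(76): voice 0 is free -> assigned | voices=[76 -]
Op 2: note_on(85): voice 1 is free -> assigned | voices=[76 85]
Op 3: note_on(87): all voices busy, STEAL voice 0 (pitch 76, oldest) -> assign | voices=[87 85]
Op 4: note_on(86): all voices busy, STEAL voice 1 (pitch 85, oldest) -> assign | voices=[87 86]
Op 5: note_off(86): free voice 1 | voices=[87 -]
Op 6: note_off(87): free voice 0 | voices=[- -]
Op 7: note_on(74): voice 0 is free -> assigned | voices=[74 -]
Op 8: note_off(74): free voice 0 | voices=[- -]
Op 9: note_on(67): voice 0 is free -> assigned | voices=[67 -]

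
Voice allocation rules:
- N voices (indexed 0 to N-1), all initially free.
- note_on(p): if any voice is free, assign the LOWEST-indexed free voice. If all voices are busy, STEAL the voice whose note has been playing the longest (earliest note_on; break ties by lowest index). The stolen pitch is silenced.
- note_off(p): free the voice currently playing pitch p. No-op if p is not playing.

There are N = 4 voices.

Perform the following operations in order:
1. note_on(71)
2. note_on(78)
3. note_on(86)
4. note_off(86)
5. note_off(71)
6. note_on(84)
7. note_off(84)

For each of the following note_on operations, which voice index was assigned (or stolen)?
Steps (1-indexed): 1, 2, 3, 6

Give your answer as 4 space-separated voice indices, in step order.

Op 1: note_on(71): voice 0 is free -> assigned | voices=[71 - - -]
Op 2: note_on(78): voice 1 is free -> assigned | voices=[71 78 - -]
Op 3: note_on(86): voice 2 is free -> assigned | voices=[71 78 86 -]
Op 4: note_off(86): free voice 2 | voices=[71 78 - -]
Op 5: note_off(71): free voice 0 | voices=[- 78 - -]
Op 6: note_on(84): voice 0 is free -> assigned | voices=[84 78 - -]
Op 7: note_off(84): free voice 0 | voices=[- 78 - -]

Answer: 0 1 2 0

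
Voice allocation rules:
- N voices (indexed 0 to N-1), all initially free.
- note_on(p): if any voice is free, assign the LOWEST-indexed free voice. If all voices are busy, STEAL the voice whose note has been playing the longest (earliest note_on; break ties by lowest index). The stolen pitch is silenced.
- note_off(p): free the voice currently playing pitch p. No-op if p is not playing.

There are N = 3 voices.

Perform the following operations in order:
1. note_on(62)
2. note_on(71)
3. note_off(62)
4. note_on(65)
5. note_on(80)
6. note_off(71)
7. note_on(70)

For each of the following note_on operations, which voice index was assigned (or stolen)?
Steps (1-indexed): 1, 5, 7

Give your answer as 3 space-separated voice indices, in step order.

Answer: 0 2 1

Derivation:
Op 1: note_on(62): voice 0 is free -> assigned | voices=[62 - -]
Op 2: note_on(71): voice 1 is free -> assigned | voices=[62 71 -]
Op 3: note_off(62): free voice 0 | voices=[- 71 -]
Op 4: note_on(65): voice 0 is free -> assigned | voices=[65 71 -]
Op 5: note_on(80): voice 2 is free -> assigned | voices=[65 71 80]
Op 6: note_off(71): free voice 1 | voices=[65 - 80]
Op 7: note_on(70): voice 1 is free -> assigned | voices=[65 70 80]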